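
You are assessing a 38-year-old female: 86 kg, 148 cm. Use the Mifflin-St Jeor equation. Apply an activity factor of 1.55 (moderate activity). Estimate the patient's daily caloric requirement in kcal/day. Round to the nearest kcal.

2223 kcal/day

Mifflin-St Jeor (female): BMR = 10(86) + 6.25(148) − 5(38) − 161 = 860 + 925 − 190 − 161 = 1434 kcal/day.
TEE = BMR × activity factor = 1434 × 1.55 = 2222.7 kcal/day.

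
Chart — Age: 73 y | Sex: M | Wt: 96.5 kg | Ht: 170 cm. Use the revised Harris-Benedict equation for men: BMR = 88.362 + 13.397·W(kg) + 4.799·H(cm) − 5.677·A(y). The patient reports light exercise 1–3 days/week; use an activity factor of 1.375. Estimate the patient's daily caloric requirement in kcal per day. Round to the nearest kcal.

2451 kcal per day

Harris-Benedict: BMR = 88.362 + 13.397(96.5) + 4.799(170) − 5.677(73) = 1782.5815 kcal/day.
TEE = BMR × activity factor = 1782.5815 × 1.375 = 2451.0496 kcal/day.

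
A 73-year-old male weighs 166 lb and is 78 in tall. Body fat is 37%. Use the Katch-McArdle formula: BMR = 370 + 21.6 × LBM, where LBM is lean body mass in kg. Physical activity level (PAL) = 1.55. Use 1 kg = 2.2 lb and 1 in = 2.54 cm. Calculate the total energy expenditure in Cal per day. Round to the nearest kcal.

2165 Cal per day

Convert to metric: weight = 166 ÷ 2.2 = 75.4545 kg; height = 78 × 2.54 = 198.12 cm.
LBM = 75.4545 × (1 − 0.37) = 47.5364 kg. Katch-McArdle: BMR = 370 + 21.6 × 47.5364 = 1396.7855 kcal/day.
TEE = BMR × activity factor = 1396.7855 × 1.55 = 2165.0175 kcal/day.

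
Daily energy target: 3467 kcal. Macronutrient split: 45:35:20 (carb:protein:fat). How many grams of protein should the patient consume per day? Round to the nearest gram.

Protein energy = 35% × 3467 = 1213.45 kcal.
At 4 kcal/g: 1213.45 ÷ 4 = 303.3625 g.

303 g/day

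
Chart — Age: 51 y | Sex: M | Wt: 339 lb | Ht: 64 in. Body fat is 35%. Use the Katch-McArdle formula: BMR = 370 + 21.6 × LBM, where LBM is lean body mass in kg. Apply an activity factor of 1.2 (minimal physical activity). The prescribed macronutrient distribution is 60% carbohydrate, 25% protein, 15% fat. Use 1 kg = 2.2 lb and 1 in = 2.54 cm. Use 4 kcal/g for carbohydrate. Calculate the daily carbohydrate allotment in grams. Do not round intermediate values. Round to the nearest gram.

Convert to metric: weight = 339 ÷ 2.2 = 154.0909 kg; height = 64 × 2.54 = 162.56 cm.
LBM = 154.0909 × (1 − 0.35) = 100.1591 kg. Katch-McArdle: BMR = 370 + 21.6 × 100.1591 = 2533.4364 kcal/day.
TEE = 2533.4364 × 1.2 = 3040.1236 kcal/day.
Carbohydrate energy = 60% × 3040.1236 = 1824.0742 kcal.
Carbohydrate = 1824.0742 ÷ 4 kcal/g = 456.0185 g.

456 g/day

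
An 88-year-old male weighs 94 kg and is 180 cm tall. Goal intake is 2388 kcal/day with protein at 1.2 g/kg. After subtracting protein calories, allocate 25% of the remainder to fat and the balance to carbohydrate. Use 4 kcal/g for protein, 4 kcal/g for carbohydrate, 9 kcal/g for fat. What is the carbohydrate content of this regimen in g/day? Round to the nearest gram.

Protein = 1.2 × 94 = 112.8 g → 112.8 × 4 = 451.2 kcal.
Non-protein calories = 2388 − 451.2 = 1936.8 kcal.
Fat: 25% × 1936.8 = 484.2 kcal; carbohydrate: 1452.6 kcal.
Carbohydrate: 1452.6 kcal ÷ 4 kcal/g = 363.15 g.

363 g/day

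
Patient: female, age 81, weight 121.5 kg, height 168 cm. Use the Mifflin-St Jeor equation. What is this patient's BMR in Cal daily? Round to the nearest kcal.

1699 Cal daily

Mifflin-St Jeor (female): BMR = 10(121.5) + 6.25(168) − 5(81) − 161 = 1215 + 1050 − 405 − 161 = 1699 kcal/day.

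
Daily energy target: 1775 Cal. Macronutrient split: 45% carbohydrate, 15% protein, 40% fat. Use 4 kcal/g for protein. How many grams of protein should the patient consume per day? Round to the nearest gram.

Protein energy = 15% × 1775 = 266.25 kcal.
At 4 kcal/g: 266.25 ÷ 4 = 66.5625 g.

67 g/day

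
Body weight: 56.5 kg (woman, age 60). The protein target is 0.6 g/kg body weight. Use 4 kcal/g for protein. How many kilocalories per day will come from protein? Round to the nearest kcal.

136 kcal/day

Protein = 0.6 g/kg × 56.5 kg = 33.9 g/day.
Protein energy = 33.9 g × 4 kcal/g = 135.6 kcal/day.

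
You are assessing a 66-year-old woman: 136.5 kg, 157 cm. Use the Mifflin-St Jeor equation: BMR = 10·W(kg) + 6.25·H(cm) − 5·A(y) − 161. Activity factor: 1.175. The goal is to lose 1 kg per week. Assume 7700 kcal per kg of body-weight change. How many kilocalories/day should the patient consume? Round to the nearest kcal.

1080 kilocalories/day

Mifflin-St Jeor (female): BMR = 10(136.5) + 6.25(157) − 5(66) − 161 = 1365 + 981.25 − 330 − 161 = 1855.25 kcal/day.
TEE = 1855.25 × 1.175 = 2179.9188 kcal/day.
Required daily deficit = 1 × 7700 ÷ 7 = 1100 kcal/day.
Target intake = 2179.9188 − 1100 = 1079.9188 kcal/day.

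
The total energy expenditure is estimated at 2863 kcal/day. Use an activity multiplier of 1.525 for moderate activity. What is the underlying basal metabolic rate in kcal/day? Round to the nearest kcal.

BMR = TEE ÷ activity factor = 2863 ÷ 1.525 = 1877.377 kcal/day.

1877 kcal/day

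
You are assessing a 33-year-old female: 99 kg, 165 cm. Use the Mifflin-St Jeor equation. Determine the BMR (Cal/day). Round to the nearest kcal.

Mifflin-St Jeor (female): BMR = 10(99) + 6.25(165) − 5(33) − 161 = 990 + 1031.25 − 165 − 161 = 1695.25 kcal/day.

1695 Cal/day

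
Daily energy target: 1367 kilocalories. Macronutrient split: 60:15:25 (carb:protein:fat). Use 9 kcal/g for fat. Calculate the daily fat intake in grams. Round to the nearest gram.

Fat energy = 25% × 1367 = 341.75 kcal.
At 9 kcal/g: 341.75 ÷ 9 = 37.9722 g.

38 g/day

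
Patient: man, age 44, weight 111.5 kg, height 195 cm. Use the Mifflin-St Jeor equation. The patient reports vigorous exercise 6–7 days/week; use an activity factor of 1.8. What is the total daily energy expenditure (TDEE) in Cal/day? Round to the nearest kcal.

3814 Cal/day

Mifflin-St Jeor (male): BMR = 10(111.5) + 6.25(195) − 5(44) + 5 = 1115 + 1218.75 − 220 + 5 = 2118.75 kcal/day.
TEE = BMR × activity factor = 2118.75 × 1.8 = 3813.75 kcal/day.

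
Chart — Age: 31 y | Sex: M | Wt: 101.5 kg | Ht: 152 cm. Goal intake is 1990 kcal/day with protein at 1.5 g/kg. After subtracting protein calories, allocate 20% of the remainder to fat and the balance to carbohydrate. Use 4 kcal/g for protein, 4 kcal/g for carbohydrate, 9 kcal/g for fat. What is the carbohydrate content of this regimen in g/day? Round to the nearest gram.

276 g/day

Protein = 1.5 × 101.5 = 152.25 g → 152.25 × 4 = 609 kcal.
Non-protein calories = 1990 − 609 = 1381 kcal.
Fat: 20% × 1381 = 276.2 kcal; carbohydrate: 1104.8 kcal.
Carbohydrate: 1104.8 kcal ÷ 4 kcal/g = 276.2 g.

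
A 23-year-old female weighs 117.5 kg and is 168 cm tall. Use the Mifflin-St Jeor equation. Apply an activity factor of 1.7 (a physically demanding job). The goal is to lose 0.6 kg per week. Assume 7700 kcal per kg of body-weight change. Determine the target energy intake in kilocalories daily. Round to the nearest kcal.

Mifflin-St Jeor (female): BMR = 10(117.5) + 6.25(168) − 5(23) − 161 = 1175 + 1050 − 115 − 161 = 1949 kcal/day.
TEE = 1949 × 1.7 = 3313.3 kcal/day.
Required daily deficit = 0.6 × 7700 ÷ 7 = 660 kcal/day.
Target intake = 3313.3 − 660 = 2653.3 kcal/day.

2653 kilocalories daily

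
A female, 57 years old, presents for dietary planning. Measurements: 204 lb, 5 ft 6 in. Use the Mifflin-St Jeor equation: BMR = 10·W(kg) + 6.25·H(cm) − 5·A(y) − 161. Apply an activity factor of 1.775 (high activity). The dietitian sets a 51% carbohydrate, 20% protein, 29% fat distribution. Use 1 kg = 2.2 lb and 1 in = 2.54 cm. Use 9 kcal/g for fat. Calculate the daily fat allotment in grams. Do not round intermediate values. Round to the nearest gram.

87 g/day

Convert to metric: weight = 204 ÷ 2.2 = 92.7273 kg; height = (5×12 + 6) × 2.54 = 66 × 2.54 = 167.64 cm.
Mifflin-St Jeor (female): BMR = 10(92.7273) + 6.25(167.64) − 5(57) − 161 = 927.2727 + 1047.75 − 285 − 161 = 1529.0227 kcal/day.
TEE = 1529.0227 × 1.775 = 2714.0153 kcal/day.
Fat energy = 29% × 2714.0153 = 787.0644 kcal.
Fat = 787.0644 ÷ 9 kcal/g = 87.4516 g.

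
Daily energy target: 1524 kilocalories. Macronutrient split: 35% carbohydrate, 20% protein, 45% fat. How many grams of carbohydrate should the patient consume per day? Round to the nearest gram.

Carbohydrate energy = 35% × 1524 = 533.4 kcal.
At 4 kcal/g: 533.4 ÷ 4 = 133.35 g.

133 g/day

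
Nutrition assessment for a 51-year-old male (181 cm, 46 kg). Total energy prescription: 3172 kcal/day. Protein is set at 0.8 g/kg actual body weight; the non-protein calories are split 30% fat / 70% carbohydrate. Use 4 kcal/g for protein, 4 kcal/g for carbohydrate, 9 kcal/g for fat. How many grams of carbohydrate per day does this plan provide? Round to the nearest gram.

529 g/day

Protein = 0.8 × 46 = 36.8 g → 36.8 × 4 = 147.2 kcal.
Non-protein calories = 3172 − 147.2 = 3024.8 kcal.
Fat: 30% × 3024.8 = 907.44 kcal; carbohydrate: 2117.36 kcal.
Carbohydrate: 2117.36 kcal ÷ 4 kcal/g = 529.34 g.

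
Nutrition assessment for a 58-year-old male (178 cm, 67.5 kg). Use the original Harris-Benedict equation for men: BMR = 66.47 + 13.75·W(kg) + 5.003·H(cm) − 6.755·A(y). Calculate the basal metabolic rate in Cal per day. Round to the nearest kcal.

Harris-Benedict: BMR = 66.47 + 13.75(67.5) + 5.003(178) − 6.755(58) = 1493.339 kcal/day.

1493 Cal per day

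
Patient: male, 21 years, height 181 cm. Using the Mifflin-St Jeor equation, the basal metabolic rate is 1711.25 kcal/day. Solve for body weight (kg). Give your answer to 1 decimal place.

68.0 kg

1711.25 = 10·W + 6.25(181) − 5(21) + 5
10·W = 1711.25 − 1031.25 = 680, so W = 68 kg.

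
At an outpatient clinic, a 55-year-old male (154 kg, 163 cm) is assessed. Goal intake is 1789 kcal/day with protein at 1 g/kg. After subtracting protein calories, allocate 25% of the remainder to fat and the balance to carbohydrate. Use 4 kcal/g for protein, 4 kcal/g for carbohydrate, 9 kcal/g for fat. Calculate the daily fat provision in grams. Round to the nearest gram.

33 g/day

Protein = 1 × 154 = 154 g → 154 × 4 = 616 kcal.
Non-protein calories = 1789 − 616 = 1173 kcal.
Fat: 25% × 1173 = 293.25 kcal; carbohydrate: 879.75 kcal.
Fat: 293.25 kcal ÷ 9 kcal/g = 32.5833 g.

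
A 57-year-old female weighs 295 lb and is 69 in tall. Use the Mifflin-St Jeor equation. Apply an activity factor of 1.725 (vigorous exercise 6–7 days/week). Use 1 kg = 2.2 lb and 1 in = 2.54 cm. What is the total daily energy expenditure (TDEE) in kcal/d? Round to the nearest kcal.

Convert to metric: weight = 295 ÷ 2.2 = 134.0909 kg; height = 69 × 2.54 = 175.26 cm.
Mifflin-St Jeor (female): BMR = 10(134.0909) + 6.25(175.26) − 5(57) − 161 = 1340.9091 + 1095.375 − 285 − 161 = 1990.2841 kcal/day.
TEE = BMR × activity factor = 1990.2841 × 1.725 = 3433.2401 kcal/day.

3433 kcal/d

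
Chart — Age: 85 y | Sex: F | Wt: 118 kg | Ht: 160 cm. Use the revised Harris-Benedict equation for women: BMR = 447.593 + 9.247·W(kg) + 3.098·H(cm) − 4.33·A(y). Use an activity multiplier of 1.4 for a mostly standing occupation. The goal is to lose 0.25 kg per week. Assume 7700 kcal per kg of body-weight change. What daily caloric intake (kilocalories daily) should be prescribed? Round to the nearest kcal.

2058 kilocalories daily

Harris-Benedict: BMR = 447.593 + 9.247(118) + 3.098(160) − 4.33(85) = 1666.369 kcal/day.
TEE = 1666.369 × 1.4 = 2332.9166 kcal/day.
Required daily deficit = 0.25 × 7700 ÷ 7 = 275 kcal/day.
Target intake = 2332.9166 − 275 = 2057.9166 kcal/day.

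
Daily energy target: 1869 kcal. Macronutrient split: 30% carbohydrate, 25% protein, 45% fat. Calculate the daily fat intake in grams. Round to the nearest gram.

93 g/day

Fat energy = 45% × 1869 = 841.05 kcal.
At 9 kcal/g: 841.05 ÷ 9 = 93.45 g.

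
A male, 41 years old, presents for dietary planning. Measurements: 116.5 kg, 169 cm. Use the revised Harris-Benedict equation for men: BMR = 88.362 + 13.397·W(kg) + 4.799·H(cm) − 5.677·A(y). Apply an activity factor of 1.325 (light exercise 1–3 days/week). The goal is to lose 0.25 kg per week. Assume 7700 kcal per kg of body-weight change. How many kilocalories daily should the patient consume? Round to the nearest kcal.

Harris-Benedict: BMR = 88.362 + 13.397(116.5) + 4.799(169) − 5.677(41) = 2227.3865 kcal/day.
TEE = 2227.3865 × 1.325 = 2951.2871 kcal/day.
Required daily deficit = 0.25 × 7700 ÷ 7 = 275 kcal/day.
Target intake = 2951.2871 − 275 = 2676.2871 kcal/day.

2676 kilocalories daily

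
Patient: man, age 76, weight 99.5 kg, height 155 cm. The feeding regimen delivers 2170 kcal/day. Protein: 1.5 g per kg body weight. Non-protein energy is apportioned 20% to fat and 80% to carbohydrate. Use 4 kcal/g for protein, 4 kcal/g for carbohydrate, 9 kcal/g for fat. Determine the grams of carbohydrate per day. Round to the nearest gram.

315 g/day

Protein = 1.5 × 99.5 = 149.25 g → 149.25 × 4 = 597 kcal.
Non-protein calories = 2170 − 597 = 1573 kcal.
Fat: 20% × 1573 = 314.6 kcal; carbohydrate: 1258.4 kcal.
Carbohydrate: 1258.4 kcal ÷ 4 kcal/g = 314.6 g.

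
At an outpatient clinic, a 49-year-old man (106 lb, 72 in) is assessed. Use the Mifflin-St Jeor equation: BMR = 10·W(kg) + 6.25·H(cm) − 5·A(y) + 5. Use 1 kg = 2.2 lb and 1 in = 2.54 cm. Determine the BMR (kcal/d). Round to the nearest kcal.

1385 kcal/d

Convert to metric: weight = 106 ÷ 2.2 = 48.1818 kg; height = 72 × 2.54 = 182.88 cm.
Mifflin-St Jeor (male): BMR = 10(48.1818) + 6.25(182.88) − 5(49) + 5 = 481.8182 + 1143 − 245 + 5 = 1384.8182 kcal/day.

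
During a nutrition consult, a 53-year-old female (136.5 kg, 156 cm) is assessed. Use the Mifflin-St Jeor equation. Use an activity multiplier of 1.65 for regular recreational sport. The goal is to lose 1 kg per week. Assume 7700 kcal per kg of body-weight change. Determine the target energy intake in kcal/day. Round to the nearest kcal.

2058 kcal/day

Mifflin-St Jeor (female): BMR = 10(136.5) + 6.25(156) − 5(53) − 161 = 1365 + 975 − 265 − 161 = 1914 kcal/day.
TEE = 1914 × 1.65 = 3158.1 kcal/day.
Required daily deficit = 1 × 7700 ÷ 7 = 1100 kcal/day.
Target intake = 3158.1 − 1100 = 2058.1 kcal/day.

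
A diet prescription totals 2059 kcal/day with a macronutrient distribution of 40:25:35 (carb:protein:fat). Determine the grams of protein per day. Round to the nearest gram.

Protein energy = 25% × 2059 = 514.75 kcal.
At 4 kcal/g: 514.75 ÷ 4 = 128.6875 g.

129 g/day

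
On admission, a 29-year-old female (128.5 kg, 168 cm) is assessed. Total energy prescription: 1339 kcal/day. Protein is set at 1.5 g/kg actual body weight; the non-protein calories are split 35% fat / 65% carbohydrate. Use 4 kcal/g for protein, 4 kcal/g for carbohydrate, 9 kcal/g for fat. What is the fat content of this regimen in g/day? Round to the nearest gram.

Protein = 1.5 × 128.5 = 192.75 g → 192.75 × 4 = 771 kcal.
Non-protein calories = 1339 − 771 = 568 kcal.
Fat: 35% × 568 = 198.8 kcal; carbohydrate: 369.2 kcal.
Fat: 198.8 kcal ÷ 9 kcal/g = 22.0889 g.

22 g/day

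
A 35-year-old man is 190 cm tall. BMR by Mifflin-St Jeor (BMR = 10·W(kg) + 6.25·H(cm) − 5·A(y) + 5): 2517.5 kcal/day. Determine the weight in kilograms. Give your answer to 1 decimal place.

2517.5 = 10·W + 6.25(190) − 5(35) + 5
10·W = 2517.5 − 1017.5 = 1500, so W = 150 kg.

150.0 kg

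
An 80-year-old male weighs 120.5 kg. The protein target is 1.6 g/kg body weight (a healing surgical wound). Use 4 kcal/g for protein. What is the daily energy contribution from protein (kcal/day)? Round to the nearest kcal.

771 kcal/day

Protein = 1.6 g/kg × 120.5 kg = 192.8 g/day.
Protein energy = 192.8 g × 4 kcal/g = 771.2 kcal/day.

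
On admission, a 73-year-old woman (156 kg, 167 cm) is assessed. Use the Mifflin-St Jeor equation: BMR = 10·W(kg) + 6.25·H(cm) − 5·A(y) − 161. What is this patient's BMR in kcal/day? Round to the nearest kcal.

2078 kcal/day

Mifflin-St Jeor (female): BMR = 10(156) + 6.25(167) − 5(73) − 161 = 1560 + 1043.75 − 365 − 161 = 2077.75 kcal/day.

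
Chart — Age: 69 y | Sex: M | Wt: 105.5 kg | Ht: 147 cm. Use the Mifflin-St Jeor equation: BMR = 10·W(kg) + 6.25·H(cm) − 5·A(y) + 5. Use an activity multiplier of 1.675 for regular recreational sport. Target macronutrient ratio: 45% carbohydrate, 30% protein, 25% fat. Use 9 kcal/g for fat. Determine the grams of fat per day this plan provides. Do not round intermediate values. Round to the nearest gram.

76 g/day

Mifflin-St Jeor (male): BMR = 10(105.5) + 6.25(147) − 5(69) + 5 = 1055 + 918.75 − 345 + 5 = 1633.75 kcal/day.
TEE = 1633.75 × 1.675 = 2736.5313 kcal/day.
Fat energy = 25% × 2736.5313 = 684.1328 kcal.
Fat = 684.1328 ÷ 9 kcal/g = 76.0148 g.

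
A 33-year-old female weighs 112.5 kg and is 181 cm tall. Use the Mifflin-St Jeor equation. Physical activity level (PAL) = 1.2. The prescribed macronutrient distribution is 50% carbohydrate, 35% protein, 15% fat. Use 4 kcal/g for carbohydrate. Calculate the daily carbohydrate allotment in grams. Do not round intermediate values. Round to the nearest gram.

290 g/day

Mifflin-St Jeor (female): BMR = 10(112.5) + 6.25(181) − 5(33) − 161 = 1125 + 1131.25 − 165 − 161 = 1930.25 kcal/day.
TEE = 1930.25 × 1.2 = 2316.3 kcal/day.
Carbohydrate energy = 50% × 2316.3 = 1158.15 kcal.
Carbohydrate = 1158.15 ÷ 4 kcal/g = 289.5375 g.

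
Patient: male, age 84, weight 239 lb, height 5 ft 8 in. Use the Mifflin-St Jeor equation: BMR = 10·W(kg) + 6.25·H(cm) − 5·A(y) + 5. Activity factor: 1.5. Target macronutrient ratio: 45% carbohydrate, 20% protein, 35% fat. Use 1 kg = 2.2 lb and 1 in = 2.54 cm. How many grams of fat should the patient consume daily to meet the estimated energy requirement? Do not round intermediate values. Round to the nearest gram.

Convert to metric: weight = 239 ÷ 2.2 = 108.6364 kg; height = (5×12 + 8) × 2.54 = 68 × 2.54 = 172.72 cm.
Mifflin-St Jeor (male): BMR = 10(108.6364) + 6.25(172.72) − 5(84) + 5 = 1086.3636 + 1079.5 − 420 + 5 = 1750.8636 kcal/day.
TEE = 1750.8636 × 1.5 = 2626.2955 kcal/day.
Fat energy = 35% × 2626.2955 = 919.2034 kcal.
Fat = 919.2034 ÷ 9 kcal/g = 102.1337 g.

102 g/day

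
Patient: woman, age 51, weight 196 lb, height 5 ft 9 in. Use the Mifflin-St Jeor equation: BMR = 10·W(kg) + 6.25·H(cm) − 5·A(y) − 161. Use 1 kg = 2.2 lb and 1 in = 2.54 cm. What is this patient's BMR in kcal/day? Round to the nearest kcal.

Convert to metric: weight = 196 ÷ 2.2 = 89.0909 kg; height = (5×12 + 9) × 2.54 = 69 × 2.54 = 175.26 cm.
Mifflin-St Jeor (female): BMR = 10(89.0909) + 6.25(175.26) − 5(51) − 161 = 890.9091 + 1095.375 − 255 − 161 = 1570.2841 kcal/day.

1570 kcal/day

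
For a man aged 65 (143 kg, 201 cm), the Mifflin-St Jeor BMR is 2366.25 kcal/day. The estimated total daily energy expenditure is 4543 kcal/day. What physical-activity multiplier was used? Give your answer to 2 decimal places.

1.92

Activity factor = TEE ÷ BMR = 4543 ÷ 2366.25 = 1.92.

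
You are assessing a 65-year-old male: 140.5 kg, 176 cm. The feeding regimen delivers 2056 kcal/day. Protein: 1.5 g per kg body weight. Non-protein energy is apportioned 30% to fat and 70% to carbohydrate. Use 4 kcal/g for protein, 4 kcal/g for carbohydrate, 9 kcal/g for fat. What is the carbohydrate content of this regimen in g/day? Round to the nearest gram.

212 g/day

Protein = 1.5 × 140.5 = 210.75 g → 210.75 × 4 = 843 kcal.
Non-protein calories = 2056 − 843 = 1213 kcal.
Fat: 30% × 1213 = 363.9 kcal; carbohydrate: 849.1 kcal.
Carbohydrate: 849.1 kcal ÷ 4 kcal/g = 212.275 g.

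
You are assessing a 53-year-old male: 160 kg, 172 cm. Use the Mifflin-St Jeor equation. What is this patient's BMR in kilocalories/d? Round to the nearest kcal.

2415 kilocalories/d

Mifflin-St Jeor (male): BMR = 10(160) + 6.25(172) − 5(53) + 5 = 1600 + 1075 − 265 + 5 = 2415 kcal/day.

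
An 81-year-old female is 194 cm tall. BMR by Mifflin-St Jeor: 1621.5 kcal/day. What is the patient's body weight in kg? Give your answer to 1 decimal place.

1621.5 = 10·W + 6.25(194) − 5(81) − 161
10·W = 1621.5 − 646.5 = 975, so W = 97.5 kg.

97.5 kg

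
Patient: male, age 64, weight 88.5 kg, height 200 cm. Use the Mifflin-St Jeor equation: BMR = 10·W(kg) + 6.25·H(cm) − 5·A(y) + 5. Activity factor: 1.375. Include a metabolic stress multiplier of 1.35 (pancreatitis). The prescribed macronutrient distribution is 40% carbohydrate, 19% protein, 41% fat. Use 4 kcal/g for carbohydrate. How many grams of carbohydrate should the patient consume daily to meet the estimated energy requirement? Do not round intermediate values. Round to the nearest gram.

338 g/day

Mifflin-St Jeor (male): BMR = 10(88.5) + 6.25(200) − 5(64) + 5 = 885 + 1250 − 320 + 5 = 1820 kcal/day.
TEE = 1820 × 1.375 = 2502.5 kcal/day.
With stress factor 1.35: 2502.5 × 1.35 = 3378.375 kcal/day.
Carbohydrate energy = 40% × 3378.375 = 1351.35 kcal.
Carbohydrate = 1351.35 ÷ 4 kcal/g = 337.8375 g.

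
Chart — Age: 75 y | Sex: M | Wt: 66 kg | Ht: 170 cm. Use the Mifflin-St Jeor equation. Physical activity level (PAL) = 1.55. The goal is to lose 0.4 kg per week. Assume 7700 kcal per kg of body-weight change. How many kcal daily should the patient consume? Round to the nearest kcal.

Mifflin-St Jeor (male): BMR = 10(66) + 6.25(170) − 5(75) + 5 = 660 + 1062.5 − 375 + 5 = 1352.5 kcal/day.
TEE = 1352.5 × 1.55 = 2096.375 kcal/day.
Required daily deficit = 0.4 × 7700 ÷ 7 = 440 kcal/day.
Target intake = 2096.375 − 440 = 1656.375 kcal/day.

1656 kcal daily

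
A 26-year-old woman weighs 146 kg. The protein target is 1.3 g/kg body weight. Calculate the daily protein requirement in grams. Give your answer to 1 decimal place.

189.8 g/day

Protein = 1.3 g/kg × 146 kg = 189.8 g/day.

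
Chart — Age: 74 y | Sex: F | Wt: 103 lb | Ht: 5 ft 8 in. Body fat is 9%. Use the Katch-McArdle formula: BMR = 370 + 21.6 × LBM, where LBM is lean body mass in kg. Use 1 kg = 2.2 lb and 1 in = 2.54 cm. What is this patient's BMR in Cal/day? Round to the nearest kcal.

1290 Cal/day

Convert to metric: weight = 103 ÷ 2.2 = 46.8182 kg; height = (5×12 + 8) × 2.54 = 68 × 2.54 = 172.72 cm.
LBM = 46.8182 × (1 − 0.09) = 42.6045 kg. Katch-McArdle: BMR = 370 + 21.6 × 42.6045 = 1290.2582 kcal/day.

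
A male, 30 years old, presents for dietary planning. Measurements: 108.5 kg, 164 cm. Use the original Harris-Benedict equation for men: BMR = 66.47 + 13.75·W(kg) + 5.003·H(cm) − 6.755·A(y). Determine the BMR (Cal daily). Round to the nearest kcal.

2176 Cal daily

Harris-Benedict: BMR = 66.47 + 13.75(108.5) + 5.003(164) − 6.755(30) = 2176.187 kcal/day.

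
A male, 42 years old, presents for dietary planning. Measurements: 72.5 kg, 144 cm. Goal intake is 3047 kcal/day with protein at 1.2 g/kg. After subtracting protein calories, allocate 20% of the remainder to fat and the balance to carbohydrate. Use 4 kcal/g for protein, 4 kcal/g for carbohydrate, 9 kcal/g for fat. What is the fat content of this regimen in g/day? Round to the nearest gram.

60 g/day

Protein = 1.2 × 72.5 = 87 g → 87 × 4 = 348 kcal.
Non-protein calories = 3047 − 348 = 2699 kcal.
Fat: 20% × 2699 = 539.8 kcal; carbohydrate: 2159.2 kcal.
Fat: 539.8 kcal ÷ 9 kcal/g = 59.9778 g.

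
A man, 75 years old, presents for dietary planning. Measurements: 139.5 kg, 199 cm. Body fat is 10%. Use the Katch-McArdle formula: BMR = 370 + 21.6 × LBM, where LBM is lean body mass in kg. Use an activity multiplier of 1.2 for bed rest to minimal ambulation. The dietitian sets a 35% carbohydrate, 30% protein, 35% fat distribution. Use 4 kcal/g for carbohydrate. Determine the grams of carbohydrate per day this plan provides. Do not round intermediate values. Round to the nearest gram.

LBM = 139.5 × (1 − 0.1) = 125.55 kg. Katch-McArdle: BMR = 370 + 21.6 × 125.55 = 3081.88 kcal/day.
TEE = 3081.88 × 1.2 = 3698.256 kcal/day.
Carbohydrate energy = 35% × 3698.256 = 1294.3896 kcal.
Carbohydrate = 1294.3896 ÷ 4 kcal/g = 323.5974 g.

324 g/day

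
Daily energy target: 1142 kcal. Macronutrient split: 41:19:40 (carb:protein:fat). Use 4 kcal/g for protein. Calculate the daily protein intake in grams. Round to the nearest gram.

54 g/day

Protein energy = 19% × 1142 = 216.98 kcal.
At 4 kcal/g: 216.98 ÷ 4 = 54.245 g.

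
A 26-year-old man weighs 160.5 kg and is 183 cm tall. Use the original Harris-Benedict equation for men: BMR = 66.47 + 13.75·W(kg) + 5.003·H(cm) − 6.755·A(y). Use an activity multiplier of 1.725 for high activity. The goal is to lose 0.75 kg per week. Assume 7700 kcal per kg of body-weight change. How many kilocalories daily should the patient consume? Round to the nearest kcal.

4373 kilocalories daily

Harris-Benedict: BMR = 66.47 + 13.75(160.5) + 5.003(183) − 6.755(26) = 3013.264 kcal/day.
TEE = 3013.264 × 1.725 = 5197.8804 kcal/day.
Required daily deficit = 0.75 × 7700 ÷ 7 = 825 kcal/day.
Target intake = 5197.8804 − 825 = 4372.8804 kcal/day.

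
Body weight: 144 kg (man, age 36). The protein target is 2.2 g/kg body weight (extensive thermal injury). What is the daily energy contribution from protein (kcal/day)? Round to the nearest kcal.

Protein = 2.2 g/kg × 144 kg = 316.8 g/day.
Protein energy = 316.8 g × 4 kcal/g = 1267.2 kcal/day.

1267 kcal/day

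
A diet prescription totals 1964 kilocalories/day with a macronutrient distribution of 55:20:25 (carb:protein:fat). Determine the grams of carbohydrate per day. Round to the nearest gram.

270 g/day

Carbohydrate energy = 55% × 1964 = 1080.2 kcal.
At 4 kcal/g: 1080.2 ÷ 4 = 270.05 g.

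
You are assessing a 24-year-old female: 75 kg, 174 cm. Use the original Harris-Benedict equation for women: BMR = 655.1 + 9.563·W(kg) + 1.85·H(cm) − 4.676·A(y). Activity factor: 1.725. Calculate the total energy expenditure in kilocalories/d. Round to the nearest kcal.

Harris-Benedict: BMR = 655.1 + 9.563(75) + 1.85(174) − 4.676(24) = 1582.001 kcal/day.
TEE = BMR × activity factor = 1582.001 × 1.725 = 2728.9517 kcal/day.

2729 kilocalories/d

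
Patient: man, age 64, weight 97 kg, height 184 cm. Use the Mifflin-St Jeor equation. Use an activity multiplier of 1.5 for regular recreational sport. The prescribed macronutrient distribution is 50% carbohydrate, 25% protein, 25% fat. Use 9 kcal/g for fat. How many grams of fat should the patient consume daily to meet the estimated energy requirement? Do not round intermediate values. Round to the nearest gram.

Mifflin-St Jeor (male): BMR = 10(97) + 6.25(184) − 5(64) + 5 = 970 + 1150 − 320 + 5 = 1805 kcal/day.
TEE = 1805 × 1.5 = 2707.5 kcal/day.
Fat energy = 25% × 2707.5 = 676.875 kcal.
Fat = 676.875 ÷ 9 kcal/g = 75.2083 g.

75 g/day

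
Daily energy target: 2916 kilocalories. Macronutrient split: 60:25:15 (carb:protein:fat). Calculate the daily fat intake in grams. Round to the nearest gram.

Fat energy = 15% × 2916 = 437.4 kcal.
At 9 kcal/g: 437.4 ÷ 9 = 48.6 g.

49 g/day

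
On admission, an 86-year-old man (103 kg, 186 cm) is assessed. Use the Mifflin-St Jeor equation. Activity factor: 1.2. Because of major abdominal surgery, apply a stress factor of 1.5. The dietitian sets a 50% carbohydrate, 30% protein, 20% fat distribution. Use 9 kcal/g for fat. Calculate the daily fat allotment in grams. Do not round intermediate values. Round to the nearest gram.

71 g/day

Mifflin-St Jeor (male): BMR = 10(103) + 6.25(186) − 5(86) + 5 = 1030 + 1162.5 − 430 + 5 = 1767.5 kcal/day.
TEE = 1767.5 × 1.2 = 2121 kcal/day.
With stress factor 1.5: 2121 × 1.5 = 3181.5 kcal/day.
Fat energy = 20% × 3181.5 = 636.3 kcal.
Fat = 636.3 ÷ 9 kcal/g = 70.7 g.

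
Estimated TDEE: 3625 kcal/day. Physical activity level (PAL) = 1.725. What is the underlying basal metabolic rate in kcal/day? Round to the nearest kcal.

2101 kcal/day

BMR = TEE ÷ activity factor = 3625 ÷ 1.725 = 2101.4493 kcal/day.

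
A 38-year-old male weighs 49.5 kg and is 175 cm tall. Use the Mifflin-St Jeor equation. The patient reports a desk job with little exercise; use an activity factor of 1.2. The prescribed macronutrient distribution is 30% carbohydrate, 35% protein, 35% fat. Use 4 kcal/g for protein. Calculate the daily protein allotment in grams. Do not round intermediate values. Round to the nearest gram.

147 g/day

Mifflin-St Jeor (male): BMR = 10(49.5) + 6.25(175) − 5(38) + 5 = 495 + 1093.75 − 190 + 5 = 1403.75 kcal/day.
TEE = 1403.75 × 1.2 = 1684.5 kcal/day.
Protein energy = 35% × 1684.5 = 589.575 kcal.
Protein = 589.575 ÷ 4 kcal/g = 147.3938 g.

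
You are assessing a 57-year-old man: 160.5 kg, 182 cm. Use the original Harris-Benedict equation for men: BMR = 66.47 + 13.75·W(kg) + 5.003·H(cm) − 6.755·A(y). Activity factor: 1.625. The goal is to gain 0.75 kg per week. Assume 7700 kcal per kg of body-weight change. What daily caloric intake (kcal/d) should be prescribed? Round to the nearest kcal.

Harris-Benedict: BMR = 66.47 + 13.75(160.5) + 5.003(182) − 6.755(57) = 2798.856 kcal/day.
TEE = 2798.856 × 1.625 = 4548.141 kcal/day.
Required daily surplus = 0.75 × 7700 ÷ 7 = 825 kcal/day.
Target intake = 4548.141 + 825 = 5373.141 kcal/day.

5373 kcal/d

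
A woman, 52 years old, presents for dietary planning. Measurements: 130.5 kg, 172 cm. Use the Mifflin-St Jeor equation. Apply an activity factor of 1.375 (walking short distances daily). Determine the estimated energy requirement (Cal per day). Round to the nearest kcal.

Mifflin-St Jeor (female): BMR = 10(130.5) + 6.25(172) − 5(52) − 161 = 1305 + 1075 − 260 − 161 = 1959 kcal/day.
TEE = BMR × activity factor = 1959 × 1.375 = 2693.625 kcal/day.

2694 Cal per day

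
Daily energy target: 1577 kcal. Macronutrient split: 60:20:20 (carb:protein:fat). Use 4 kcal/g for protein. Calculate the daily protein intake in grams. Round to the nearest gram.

79 g/day

Protein energy = 20% × 1577 = 315.4 kcal.
At 4 kcal/g: 315.4 ÷ 4 = 78.85 g.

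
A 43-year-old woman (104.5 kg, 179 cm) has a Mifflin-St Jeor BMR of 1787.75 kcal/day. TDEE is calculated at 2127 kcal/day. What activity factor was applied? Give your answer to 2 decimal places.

Activity factor = TEE ÷ BMR = 2127 ÷ 1787.75 = 1.19.

1.19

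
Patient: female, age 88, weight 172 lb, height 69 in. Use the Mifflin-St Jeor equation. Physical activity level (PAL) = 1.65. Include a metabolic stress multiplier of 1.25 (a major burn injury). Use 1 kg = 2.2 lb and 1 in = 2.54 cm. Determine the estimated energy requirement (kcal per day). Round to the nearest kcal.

2632 kcal per day

Convert to metric: weight = 172 ÷ 2.2 = 78.1818 kg; height = 69 × 2.54 = 175.26 cm.
Mifflin-St Jeor (female): BMR = 10(78.1818) + 6.25(175.26) − 5(88) − 161 = 781.8182 + 1095.375 − 440 − 161 = 1276.1932 kcal/day.
TEE = BMR × activity factor = 1276.1932 × 1.65 = 2105.7188 kcal/day.
Apply stress factor: 2105.7188 × 1.25 = 2632.1484 kcal/day.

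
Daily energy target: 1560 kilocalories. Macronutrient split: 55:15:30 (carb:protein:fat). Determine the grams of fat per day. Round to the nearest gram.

52 g/day

Fat energy = 30% × 1560 = 468 kcal.
At 9 kcal/g: 468 ÷ 9 = 52 g.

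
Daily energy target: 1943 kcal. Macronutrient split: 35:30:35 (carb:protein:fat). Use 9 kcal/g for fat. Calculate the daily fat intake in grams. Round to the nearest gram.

Fat energy = 35% × 1943 = 680.05 kcal.
At 9 kcal/g: 680.05 ÷ 9 = 75.5611 g.

76 g/day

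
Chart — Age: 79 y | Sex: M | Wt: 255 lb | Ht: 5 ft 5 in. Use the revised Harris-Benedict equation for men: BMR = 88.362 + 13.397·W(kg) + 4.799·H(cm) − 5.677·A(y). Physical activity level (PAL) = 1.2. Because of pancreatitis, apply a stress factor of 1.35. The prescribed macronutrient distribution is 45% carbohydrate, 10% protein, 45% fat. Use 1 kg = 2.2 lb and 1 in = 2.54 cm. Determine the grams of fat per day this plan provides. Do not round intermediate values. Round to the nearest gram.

Convert to metric: weight = 255 ÷ 2.2 = 115.9091 kg; height = (5×12 + 5) × 2.54 = 65 × 2.54 = 165.1 cm.
Harris-Benedict: BMR = 88.362 + 13.397(115.9091) + 4.799(165.1) − 5.677(79) = 1985.028 kcal/day.
TEE = 1985.028 × 1.2 = 2382.0336 kcal/day.
With stress factor 1.35: 2382.0336 × 1.35 = 3215.7453 kcal/day.
Fat energy = 45% × 3215.7453 = 1447.0854 kcal.
Fat = 1447.0854 ÷ 9 kcal/g = 160.7873 g.

161 g/day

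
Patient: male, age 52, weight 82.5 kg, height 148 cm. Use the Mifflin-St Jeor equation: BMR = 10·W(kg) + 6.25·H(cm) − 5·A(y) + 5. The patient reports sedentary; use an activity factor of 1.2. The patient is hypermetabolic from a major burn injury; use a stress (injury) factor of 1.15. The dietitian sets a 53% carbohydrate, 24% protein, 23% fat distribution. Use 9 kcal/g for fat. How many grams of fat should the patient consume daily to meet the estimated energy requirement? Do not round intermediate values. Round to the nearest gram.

Mifflin-St Jeor (male): BMR = 10(82.5) + 6.25(148) − 5(52) + 5 = 825 + 925 − 260 + 5 = 1495 kcal/day.
TEE = 1495 × 1.2 = 1794 kcal/day.
With stress factor 1.15: 1794 × 1.15 = 2063.1 kcal/day.
Fat energy = 23% × 2063.1 = 474.513 kcal.
Fat = 474.513 ÷ 9 kcal/g = 52.7237 g.

53 g/day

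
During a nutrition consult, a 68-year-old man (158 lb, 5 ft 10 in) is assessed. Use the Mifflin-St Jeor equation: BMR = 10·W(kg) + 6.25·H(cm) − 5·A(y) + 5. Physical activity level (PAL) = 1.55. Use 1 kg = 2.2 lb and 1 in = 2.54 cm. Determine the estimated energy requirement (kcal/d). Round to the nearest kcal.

2316 kcal/d

Convert to metric: weight = 158 ÷ 2.2 = 71.8182 kg; height = (5×12 + 10) × 2.54 = 70 × 2.54 = 177.8 cm.
Mifflin-St Jeor (male): BMR = 10(71.8182) + 6.25(177.8) − 5(68) + 5 = 718.1818 + 1111.25 − 340 + 5 = 1494.4318 kcal/day.
TEE = BMR × activity factor = 1494.4318 × 1.55 = 2316.3693 kcal/day.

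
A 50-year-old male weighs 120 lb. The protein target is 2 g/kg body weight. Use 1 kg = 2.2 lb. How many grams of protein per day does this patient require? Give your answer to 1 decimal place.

109.1 g/day

Weight in kg = 120 ÷ 2.2 = 54.5455 kg.
Protein = 2 g/kg × 54.5455 kg = 109.0909 g/day.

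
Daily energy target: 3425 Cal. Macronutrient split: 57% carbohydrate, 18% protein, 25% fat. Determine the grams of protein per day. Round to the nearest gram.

Protein energy = 18% × 3425 = 616.5 kcal.
At 4 kcal/g: 616.5 ÷ 4 = 154.125 g.

154 g/day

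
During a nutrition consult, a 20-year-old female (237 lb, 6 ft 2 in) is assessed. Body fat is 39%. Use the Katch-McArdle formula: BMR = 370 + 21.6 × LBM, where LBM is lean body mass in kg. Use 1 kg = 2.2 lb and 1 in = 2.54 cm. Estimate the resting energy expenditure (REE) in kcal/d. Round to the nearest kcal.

Convert to metric: weight = 237 ÷ 2.2 = 107.7273 kg; height = (6×12 + 2) × 2.54 = 74 × 2.54 = 187.96 cm.
LBM = 107.7273 × (1 − 0.39) = 65.7136 kg. Katch-McArdle: BMR = 370 + 21.6 × 65.7136 = 1789.4145 kcal/day.

1789 kcal/d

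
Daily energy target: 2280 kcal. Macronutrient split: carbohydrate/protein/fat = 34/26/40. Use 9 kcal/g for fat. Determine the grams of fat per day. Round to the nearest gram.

101 g/day

Fat energy = 40% × 2280 = 912 kcal.
At 9 kcal/g: 912 ÷ 9 = 101.3333 g.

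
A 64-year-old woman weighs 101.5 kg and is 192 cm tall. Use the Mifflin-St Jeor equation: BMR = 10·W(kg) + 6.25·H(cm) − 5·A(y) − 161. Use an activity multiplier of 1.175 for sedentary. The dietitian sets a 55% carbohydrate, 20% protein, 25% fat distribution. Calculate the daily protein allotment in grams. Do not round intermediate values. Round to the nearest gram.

Mifflin-St Jeor (female): BMR = 10(101.5) + 6.25(192) − 5(64) − 161 = 1015 + 1200 − 320 − 161 = 1734 kcal/day.
TEE = 1734 × 1.175 = 2037.45 kcal/day.
Protein energy = 20% × 2037.45 = 407.49 kcal.
Protein = 407.49 ÷ 4 kcal/g = 101.8725 g.

102 g/day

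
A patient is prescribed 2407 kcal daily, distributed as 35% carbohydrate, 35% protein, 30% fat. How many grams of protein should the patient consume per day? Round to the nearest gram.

Protein energy = 35% × 2407 = 842.45 kcal.
At 4 kcal/g: 842.45 ÷ 4 = 210.6125 g.

211 g/day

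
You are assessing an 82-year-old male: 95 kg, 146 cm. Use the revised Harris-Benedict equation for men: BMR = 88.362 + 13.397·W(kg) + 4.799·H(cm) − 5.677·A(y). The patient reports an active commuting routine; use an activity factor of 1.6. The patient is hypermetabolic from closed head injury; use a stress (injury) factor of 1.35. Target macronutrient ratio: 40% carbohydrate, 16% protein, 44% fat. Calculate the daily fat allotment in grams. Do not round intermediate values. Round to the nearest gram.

Harris-Benedict: BMR = 88.362 + 13.397(95) + 4.799(146) − 5.677(82) = 1596.217 kcal/day.
TEE = 1596.217 × 1.6 = 2553.9472 kcal/day.
With stress factor 1.35: 2553.9472 × 1.35 = 3447.8287 kcal/day.
Fat energy = 44% × 3447.8287 = 1517.0446 kcal.
Fat = 1517.0446 ÷ 9 kcal/g = 168.5605 g.

169 g/day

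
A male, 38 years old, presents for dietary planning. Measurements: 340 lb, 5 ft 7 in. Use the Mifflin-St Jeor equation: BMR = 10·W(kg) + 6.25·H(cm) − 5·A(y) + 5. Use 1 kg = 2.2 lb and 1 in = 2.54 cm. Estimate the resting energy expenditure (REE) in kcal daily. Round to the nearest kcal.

Convert to metric: weight = 340 ÷ 2.2 = 154.5455 kg; height = (5×12 + 7) × 2.54 = 67 × 2.54 = 170.18 cm.
Mifflin-St Jeor (male): BMR = 10(154.5455) + 6.25(170.18) − 5(38) + 5 = 1545.4545 + 1063.625 − 190 + 5 = 2424.0795 kcal/day.

2424 kcal daily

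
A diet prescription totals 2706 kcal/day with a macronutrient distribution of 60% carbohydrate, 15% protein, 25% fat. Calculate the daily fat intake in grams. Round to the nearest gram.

Fat energy = 25% × 2706 = 676.5 kcal.
At 9 kcal/g: 676.5 ÷ 9 = 75.1667 g.

75 g/day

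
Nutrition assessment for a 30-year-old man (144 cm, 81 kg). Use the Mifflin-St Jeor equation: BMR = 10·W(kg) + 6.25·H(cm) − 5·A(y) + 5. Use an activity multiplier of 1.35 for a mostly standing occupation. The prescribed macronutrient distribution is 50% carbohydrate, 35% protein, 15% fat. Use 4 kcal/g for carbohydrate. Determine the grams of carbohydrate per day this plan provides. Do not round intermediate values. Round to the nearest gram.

264 g/day

Mifflin-St Jeor (male): BMR = 10(81) + 6.25(144) − 5(30) + 5 = 810 + 900 − 150 + 5 = 1565 kcal/day.
TEE = 1565 × 1.35 = 2112.75 kcal/day.
Carbohydrate energy = 50% × 2112.75 = 1056.375 kcal.
Carbohydrate = 1056.375 ÷ 4 kcal/g = 264.0938 g.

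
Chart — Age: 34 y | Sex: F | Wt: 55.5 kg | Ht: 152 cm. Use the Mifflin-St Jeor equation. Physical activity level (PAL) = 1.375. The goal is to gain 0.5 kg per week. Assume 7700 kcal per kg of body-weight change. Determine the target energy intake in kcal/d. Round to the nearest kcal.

Mifflin-St Jeor (female): BMR = 10(55.5) + 6.25(152) − 5(34) − 161 = 555 + 950 − 170 − 161 = 1174 kcal/day.
TEE = 1174 × 1.375 = 1614.25 kcal/day.
Required daily surplus = 0.5 × 7700 ÷ 7 = 550 kcal/day.
Target intake = 1614.25 + 550 = 2164.25 kcal/day.

2164 kcal/d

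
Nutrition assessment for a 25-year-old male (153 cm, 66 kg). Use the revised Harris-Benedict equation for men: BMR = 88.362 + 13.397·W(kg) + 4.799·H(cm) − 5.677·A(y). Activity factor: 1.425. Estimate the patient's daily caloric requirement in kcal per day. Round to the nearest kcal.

Harris-Benedict: BMR = 88.362 + 13.397(66) + 4.799(153) − 5.677(25) = 1564.886 kcal/day.
TEE = BMR × activity factor = 1564.886 × 1.425 = 2229.9626 kcal/day.

2230 kcal per day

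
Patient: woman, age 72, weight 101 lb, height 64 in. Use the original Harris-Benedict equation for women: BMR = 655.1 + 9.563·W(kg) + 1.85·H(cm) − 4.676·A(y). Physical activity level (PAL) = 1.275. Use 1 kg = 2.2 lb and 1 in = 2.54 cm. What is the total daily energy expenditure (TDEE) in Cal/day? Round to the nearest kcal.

1349 Cal/day

Convert to metric: weight = 101 ÷ 2.2 = 45.9091 kg; height = 64 × 2.54 = 162.56 cm.
Harris-Benedict: BMR = 655.1 + 9.563(45.9091) + 1.85(162.56) − 4.676(72) = 1058.1926 kcal/day.
TEE = BMR × activity factor = 1058.1926 × 1.275 = 1349.1956 kcal/day.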